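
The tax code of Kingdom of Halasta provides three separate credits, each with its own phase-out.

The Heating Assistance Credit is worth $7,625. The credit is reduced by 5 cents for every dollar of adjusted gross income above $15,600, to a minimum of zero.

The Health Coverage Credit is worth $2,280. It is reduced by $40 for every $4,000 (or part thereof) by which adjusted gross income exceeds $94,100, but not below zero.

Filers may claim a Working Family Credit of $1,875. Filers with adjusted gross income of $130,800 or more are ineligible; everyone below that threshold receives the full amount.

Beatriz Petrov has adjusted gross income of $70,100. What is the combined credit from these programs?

Heating Assistance Credit: 5% of the $54,500 excess over $15,600 is $2,725; credit = $7,625 − $2,725 = $4,900.
Health Coverage Credit: $70,100 is at or below the $94,100 threshold, so the full $2,280 applies.
Working Family Credit: $70,100 is below the $130,800 cutoff, so the full $1,875 applies.
Total: $4,900 + $2,280 + $1,875 = $9,055.

$9,055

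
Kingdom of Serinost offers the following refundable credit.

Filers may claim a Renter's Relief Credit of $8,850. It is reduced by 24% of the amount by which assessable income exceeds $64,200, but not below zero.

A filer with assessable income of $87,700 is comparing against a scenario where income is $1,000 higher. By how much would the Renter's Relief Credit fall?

$240

At $87,700 — 24% of the $23,500 excess over $64,200 is $5,640; credit = $8,850 − $5,640 = $3,210.
At $88,700 — 24% of the $24,500 excess over $64,200 is $5,880; credit = $8,850 − $5,880 = $2,970.
Lost: $3,210 − $2,970 = $240.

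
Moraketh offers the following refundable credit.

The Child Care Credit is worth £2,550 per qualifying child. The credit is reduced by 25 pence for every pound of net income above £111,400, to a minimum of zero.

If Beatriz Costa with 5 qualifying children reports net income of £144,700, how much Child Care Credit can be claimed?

Child Care Credit: base = 5 × £2,550 = £12,750. 25% of the £33,300 excess over £111,400 is £8,325; credit = £12,750 − £8,325 = £4,425.

£4,425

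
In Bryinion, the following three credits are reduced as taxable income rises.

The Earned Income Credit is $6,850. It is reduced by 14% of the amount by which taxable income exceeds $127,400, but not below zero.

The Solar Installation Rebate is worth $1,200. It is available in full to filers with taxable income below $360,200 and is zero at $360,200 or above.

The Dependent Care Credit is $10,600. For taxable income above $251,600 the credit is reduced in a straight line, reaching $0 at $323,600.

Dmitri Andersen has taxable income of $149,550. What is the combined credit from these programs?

Earned Income Credit: 14% of the $22,150 excess over $127,400 is $3,101; credit = $6,850 − $3,101 = $3,749.
Solar Installation Rebate: $149,550 is below the $360,200 cutoff, so the full $1,200 applies.
Dependent Care Credit: $149,550 is at or below the $251,600 threshold, so the full $10,600 applies.
Total: $3,749 + $1,200 + $10,600 = $15,549.

$15,549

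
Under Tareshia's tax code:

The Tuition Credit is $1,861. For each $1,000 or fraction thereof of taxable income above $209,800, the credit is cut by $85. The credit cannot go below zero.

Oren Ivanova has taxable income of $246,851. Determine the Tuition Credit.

$0

Tuition Credit: income exceeds $209,800 by $37,051 → 38 increments × $85 = $3,230 ≥ base, so the credit is $0.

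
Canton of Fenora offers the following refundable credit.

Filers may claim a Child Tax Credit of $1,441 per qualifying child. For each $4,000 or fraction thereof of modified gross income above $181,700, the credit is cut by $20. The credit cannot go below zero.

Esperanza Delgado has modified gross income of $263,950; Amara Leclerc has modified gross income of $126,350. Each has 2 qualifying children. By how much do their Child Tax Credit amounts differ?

$420

Esperanza ($263,950): Child Tax Credit: base = 2 × $1,441 = $2,882. income exceeds $181,700 by $82,250, which is 21 full-or-partial $4,000 increments; reduction = 21 × $20 = $420, leaving $2,462.
Amara ($126,350): Child Tax Credit: base = 2 × $1,441 = $2,882. $126,350 is at or below the $181,700 threshold, so the full $2,882 applies.
Difference: |$2,462 − $2,882| = $420.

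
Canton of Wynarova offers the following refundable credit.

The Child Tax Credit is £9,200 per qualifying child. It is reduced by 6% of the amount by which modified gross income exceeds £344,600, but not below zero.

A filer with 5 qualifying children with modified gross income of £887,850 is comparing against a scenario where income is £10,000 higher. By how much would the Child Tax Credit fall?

At £887,850 — base = 5 × £9,200 = £46,000. 6% of the £543,250 excess over £344,600 is £32,595; credit = £46,000 − £32,595 = £13,405.
At £897,850 — base = 5 × £9,200 = £46,000. 6% of the £553,250 excess over £344,600 is £33,195; credit = £46,000 − £33,195 = £12,805.
Lost: £13,405 − £12,805 = £600.

£600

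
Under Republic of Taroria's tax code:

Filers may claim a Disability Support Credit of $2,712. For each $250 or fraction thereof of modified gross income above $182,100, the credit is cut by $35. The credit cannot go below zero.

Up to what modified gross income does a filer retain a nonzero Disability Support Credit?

After 77 increments the reduction is 77 × $35 = $2,695, leaving $17; one more increment wipes it out. Increment 77 ends at excess 77 × $250 = $19,250, so the highest qualifying income is $182,100 + $19,250 = $201,350.

$201,350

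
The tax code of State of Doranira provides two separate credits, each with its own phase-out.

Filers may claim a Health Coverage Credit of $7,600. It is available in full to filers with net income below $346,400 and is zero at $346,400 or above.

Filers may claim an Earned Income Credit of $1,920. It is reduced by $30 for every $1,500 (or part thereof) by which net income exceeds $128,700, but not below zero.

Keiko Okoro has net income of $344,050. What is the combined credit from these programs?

Health Coverage Credit: $344,050 is below the $346,400 cutoff, so the full $7,600 applies.
Earned Income Credit: income exceeds $128,700 by $215,350 → 144 increments × $30 = $4,320 ≥ base, so the credit is $0.
Total: $7,600 + $0 = $7,600.

$7,600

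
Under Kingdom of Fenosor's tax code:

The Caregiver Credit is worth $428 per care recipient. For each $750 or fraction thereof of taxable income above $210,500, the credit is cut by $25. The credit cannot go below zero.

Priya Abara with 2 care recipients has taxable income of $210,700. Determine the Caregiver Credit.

Caregiver Credit: base = 2 × $428 = $856. income exceeds $210,500 by $200, which is 1 full-or-partial $750 increment; reduction = 1 × $25 = $25, leaving $831.

$831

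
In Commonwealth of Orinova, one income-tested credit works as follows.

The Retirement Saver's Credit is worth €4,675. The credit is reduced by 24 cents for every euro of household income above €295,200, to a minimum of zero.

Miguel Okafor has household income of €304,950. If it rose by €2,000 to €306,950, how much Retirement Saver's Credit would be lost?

€480

At €304,950 — 24% of the €9,750 excess over €295,200 is €2,340; credit = €4,675 − €2,340 = €2,335.
At €306,950 — 24% of the €11,750 excess over €295,200 is €2,820; credit = €4,675 − €2,820 = €1,855.
Lost: €2,335 − €1,855 = €480.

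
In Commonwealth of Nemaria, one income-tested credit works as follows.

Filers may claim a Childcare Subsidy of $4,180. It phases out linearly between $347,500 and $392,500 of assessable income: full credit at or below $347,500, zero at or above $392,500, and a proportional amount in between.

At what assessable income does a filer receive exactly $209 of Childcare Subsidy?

$209 is 209/4,180 of the full $4,180, so 3,971/4,180 of the $45,000 range has been used: income = $347,500 + $45,000 × 3,971/4,180 = $390,250.

$390,250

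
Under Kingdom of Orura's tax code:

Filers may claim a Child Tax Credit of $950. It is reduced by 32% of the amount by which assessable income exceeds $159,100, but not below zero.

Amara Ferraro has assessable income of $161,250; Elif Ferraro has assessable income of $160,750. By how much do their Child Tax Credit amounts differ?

$160

Amara ($161,250): Child Tax Credit: 32% of the $2,150 excess over $159,100 is $688; credit = $950 − $688 = $262.
Elif ($160,750): Child Tax Credit: 32% of the $1,650 excess over $159,100 is $528; credit = $950 − $528 = $422.
Difference: |$262 − $422| = $160.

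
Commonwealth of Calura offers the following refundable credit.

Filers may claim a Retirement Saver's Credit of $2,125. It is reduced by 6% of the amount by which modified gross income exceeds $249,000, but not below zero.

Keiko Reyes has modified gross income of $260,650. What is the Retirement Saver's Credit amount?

$1,426

Retirement Saver's Credit: 6% of the $11,650 excess over $249,000 is $699; credit = $2,125 − $699 = $1,426.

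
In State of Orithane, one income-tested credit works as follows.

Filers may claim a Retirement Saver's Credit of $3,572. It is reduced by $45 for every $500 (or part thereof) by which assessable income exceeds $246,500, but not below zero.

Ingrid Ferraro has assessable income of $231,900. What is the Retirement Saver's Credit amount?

Retirement Saver's Credit: $231,900 is at or below the $246,500 threshold, so the full $3,572 applies.

$3,572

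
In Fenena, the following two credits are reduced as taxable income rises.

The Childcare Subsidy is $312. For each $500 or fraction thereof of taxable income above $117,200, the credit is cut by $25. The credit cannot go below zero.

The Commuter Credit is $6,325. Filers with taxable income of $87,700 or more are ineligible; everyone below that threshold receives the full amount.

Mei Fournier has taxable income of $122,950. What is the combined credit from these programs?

$12

Childcare Subsidy: income exceeds $117,200 by $5,750, which is 12 full-or-partial $500 increments; reduction = 12 × $25 = $300, leaving $12.
Commuter Credit: $122,950 meets or exceeds the $87,700 cutoff, so the credit is $0.
Total: $12 + $0 = $12.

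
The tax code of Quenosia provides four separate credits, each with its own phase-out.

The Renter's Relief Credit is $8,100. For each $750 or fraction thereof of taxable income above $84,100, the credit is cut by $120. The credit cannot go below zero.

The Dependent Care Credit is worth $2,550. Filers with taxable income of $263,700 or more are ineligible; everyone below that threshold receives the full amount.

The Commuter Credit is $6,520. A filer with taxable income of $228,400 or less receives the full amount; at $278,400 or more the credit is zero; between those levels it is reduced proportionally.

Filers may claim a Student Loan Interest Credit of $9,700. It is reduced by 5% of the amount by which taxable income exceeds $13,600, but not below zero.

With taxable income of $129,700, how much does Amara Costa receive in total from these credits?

Renter's Relief Credit: income exceeds $84,100 by $45,600, which is 61 full-or-partial $750 increments; reduction = 61 × $120 = $7,320, leaving $780.
Dependent Care Credit: $129,700 is below the $263,700 cutoff, so the full $2,550 applies.
Commuter Credit: $129,700 is at or below the $228,400 threshold, so the full $6,520 applies.
Student Loan Interest Credit: 5% of the $116,100 excess over $13,600 is $5,805; credit = $9,700 − $5,805 = $3,895.
Total: $780 + $2,550 + $6,520 + $3,895 = $13,745.

$13,745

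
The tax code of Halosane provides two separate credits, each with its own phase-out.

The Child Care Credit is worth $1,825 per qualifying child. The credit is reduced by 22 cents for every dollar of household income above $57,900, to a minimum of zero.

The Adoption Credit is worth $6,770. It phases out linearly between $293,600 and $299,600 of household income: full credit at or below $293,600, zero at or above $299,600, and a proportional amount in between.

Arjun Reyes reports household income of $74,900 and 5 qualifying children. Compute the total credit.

$12,155

Child Care Credit: base = 5 × $1,825 = $9,125. 22% of the $17,000 excess over $57,900 is $3,740; credit = $9,125 − $3,740 = $5,385.
Adoption Credit: $74,900 is at or below the $293,600 threshold, so the full $6,770 applies.
Total: $5,385 + $6,770 = $12,155.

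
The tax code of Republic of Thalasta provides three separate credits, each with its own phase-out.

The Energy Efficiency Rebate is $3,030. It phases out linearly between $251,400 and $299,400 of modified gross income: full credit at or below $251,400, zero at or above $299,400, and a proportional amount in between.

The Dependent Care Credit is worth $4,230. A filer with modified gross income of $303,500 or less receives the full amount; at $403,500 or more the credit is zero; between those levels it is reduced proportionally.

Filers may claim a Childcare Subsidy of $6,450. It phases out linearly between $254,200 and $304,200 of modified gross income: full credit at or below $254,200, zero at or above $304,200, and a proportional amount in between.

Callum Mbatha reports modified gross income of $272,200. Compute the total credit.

Energy Efficiency Rebate: $272,200 is $20,800 into a $48,000 phase-out range, leaving 27,200/48,000 of the credit: $3,030 × 27,200/48,000 = $1,717.
Dependent Care Credit: $272,200 is at or below the $303,500 threshold, so the full $4,230 applies.
Childcare Subsidy: $272,200 is $18,000 into a $50,000 phase-out range, leaving 32,000/50,000 of the credit: $6,450 × 32,000/50,000 = $4,128.
Total: $1,717 + $4,230 + $4,128 = $10,075.

$10,075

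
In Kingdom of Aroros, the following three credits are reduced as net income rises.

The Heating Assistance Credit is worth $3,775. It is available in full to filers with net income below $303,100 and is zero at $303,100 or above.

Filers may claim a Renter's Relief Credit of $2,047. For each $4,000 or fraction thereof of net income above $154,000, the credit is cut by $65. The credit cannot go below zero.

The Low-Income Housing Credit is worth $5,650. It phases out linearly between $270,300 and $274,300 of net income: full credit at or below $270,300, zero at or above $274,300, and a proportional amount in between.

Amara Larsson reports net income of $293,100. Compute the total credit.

$3,775

Heating Assistance Credit: $293,100 is below the $303,100 cutoff, so the full $3,775 applies.
Renter's Relief Credit: income exceeds $154,000 by $139,100 → 35 increments × $65 = $2,275 ≥ base, so the credit is $0.
Low-Income Housing Credit: $293,100 is at or above $274,300, so the credit is $0.
Total: $3,775 + $0 + $0 = $3,775.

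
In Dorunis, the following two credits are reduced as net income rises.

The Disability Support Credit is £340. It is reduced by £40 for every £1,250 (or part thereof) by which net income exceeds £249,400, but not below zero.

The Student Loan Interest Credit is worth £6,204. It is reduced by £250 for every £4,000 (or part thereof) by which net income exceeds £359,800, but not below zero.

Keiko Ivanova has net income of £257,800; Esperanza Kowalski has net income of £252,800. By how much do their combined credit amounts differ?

Keiko (£257,800): Disability Support Credit: income exceeds £249,400 by £8,400, which is 7 full-or-partial £1,250 increments; reduction = 7 × £40 = £280, leaving £60. Student Loan Interest Credit: £257,800 is at or below the £359,800 threshold, so the full £6,204 applies. total £60 + £6,204 = £6,264
Esperanza (£252,800): Disability Support Credit: income exceeds £249,400 by £3,400, which is 3 full-or-partial £1,250 increments; reduction = 3 × £40 = £120, leaving £220. Student Loan Interest Credit: £252,800 is at or below the £359,800 threshold, so the full £6,204 applies. total £220 + £6,204 = £6,424
Difference: |£6,264 − £6,424| = £160.

£160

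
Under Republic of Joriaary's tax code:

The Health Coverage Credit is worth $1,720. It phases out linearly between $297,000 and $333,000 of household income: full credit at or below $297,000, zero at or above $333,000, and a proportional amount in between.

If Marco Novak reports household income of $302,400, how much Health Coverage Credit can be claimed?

$1,462

Health Coverage Credit: $302,400 is $5,400 into a $36,000 phase-out range, leaving 30,600/36,000 of the credit: $1,720 × 30,600/36,000 = $1,462.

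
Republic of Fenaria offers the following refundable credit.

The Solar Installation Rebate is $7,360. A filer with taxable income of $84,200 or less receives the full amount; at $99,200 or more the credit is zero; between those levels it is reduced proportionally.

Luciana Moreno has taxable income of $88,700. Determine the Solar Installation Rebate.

$5,152

Solar Installation Rebate: $88,700 is $4,500 into a $15,000 phase-out range, leaving 10,500/15,000 of the credit: $7,360 × 10,500/15,000 = $5,152.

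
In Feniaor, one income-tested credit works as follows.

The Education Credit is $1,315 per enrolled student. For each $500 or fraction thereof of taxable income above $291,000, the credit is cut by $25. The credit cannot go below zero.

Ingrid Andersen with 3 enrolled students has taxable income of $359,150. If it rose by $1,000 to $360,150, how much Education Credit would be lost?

At $359,150 — base = 3 × $1,315 = $3,945. income exceeds $291,000 by $68,150, which is 137 full-or-partial $500 increments; reduction = 137 × $25 = $3,425, leaving $520.
At $360,150 — base = 3 × $1,315 = $3,945. income exceeds $291,000 by $69,150, which is 139 full-or-partial $500 increments; reduction = 139 × $25 = $3,475, leaving $470.
Lost: $520 − $470 = $50.

$50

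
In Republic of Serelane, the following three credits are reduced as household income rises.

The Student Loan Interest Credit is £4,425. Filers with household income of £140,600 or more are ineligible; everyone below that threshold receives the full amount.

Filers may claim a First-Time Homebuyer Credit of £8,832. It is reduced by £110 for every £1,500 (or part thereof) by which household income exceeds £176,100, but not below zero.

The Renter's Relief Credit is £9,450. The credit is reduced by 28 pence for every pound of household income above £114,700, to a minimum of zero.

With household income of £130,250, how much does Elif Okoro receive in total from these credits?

Student Loan Interest Credit: £130,250 is below the £140,600 cutoff, so the full £4,425 applies.
First-Time Homebuyer Credit: £130,250 is at or below the £176,100 threshold, so the full £8,832 applies.
Renter's Relief Credit: 28% of the £15,550 excess over £114,700 is £4,354; credit = £9,450 − £4,354 = £5,096.
Total: £4,425 + £8,832 + £5,096 = £18,353.

£18,353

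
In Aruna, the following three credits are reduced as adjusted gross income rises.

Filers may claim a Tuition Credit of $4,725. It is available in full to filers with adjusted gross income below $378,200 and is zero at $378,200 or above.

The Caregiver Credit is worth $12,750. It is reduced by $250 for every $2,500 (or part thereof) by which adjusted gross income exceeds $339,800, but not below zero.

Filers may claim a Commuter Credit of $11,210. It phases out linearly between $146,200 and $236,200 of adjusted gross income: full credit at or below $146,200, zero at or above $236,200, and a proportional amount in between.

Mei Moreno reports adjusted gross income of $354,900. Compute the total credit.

Tuition Credit: $354,900 is below the $378,200 cutoff, so the full $4,725 applies.
Caregiver Credit: income exceeds $339,800 by $15,100, which is 7 full-or-partial $2,500 increments; reduction = 7 × $250 = $1,750, leaving $11,000.
Commuter Credit: $354,900 is at or above $236,200, so the credit is $0.
Total: $4,725 + $11,000 + $0 = $15,725.

$15,725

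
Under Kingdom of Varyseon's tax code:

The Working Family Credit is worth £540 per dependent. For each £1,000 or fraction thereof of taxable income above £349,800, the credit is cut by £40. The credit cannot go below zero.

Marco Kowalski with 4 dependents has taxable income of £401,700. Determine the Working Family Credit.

£80

Working Family Credit: base = 4 × £540 = £2,160. income exceeds £349,800 by £51,900, which is 52 full-or-partial £1,000 increments; reduction = 52 × £40 = £2,080, leaving £80.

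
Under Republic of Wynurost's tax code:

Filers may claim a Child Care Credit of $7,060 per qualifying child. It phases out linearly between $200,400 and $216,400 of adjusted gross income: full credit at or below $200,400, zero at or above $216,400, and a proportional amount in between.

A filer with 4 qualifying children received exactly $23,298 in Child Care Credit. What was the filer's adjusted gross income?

$203,200

Full credit = 4 × $7,060 = $28,240.
$23,298 is 23,298/28,240 of the full $28,240, so 4,942/28,240 of the $16,000 range has been used: income = $200,400 + $16,000 × 4,942/28,240 = $203,200.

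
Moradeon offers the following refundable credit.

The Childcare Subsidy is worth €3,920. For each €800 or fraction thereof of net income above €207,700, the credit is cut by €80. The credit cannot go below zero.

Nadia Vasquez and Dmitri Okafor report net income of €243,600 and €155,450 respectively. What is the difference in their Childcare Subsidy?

Nadia (€243,600): Childcare Subsidy: income exceeds €207,700 by €35,900, which is 45 full-or-partial €800 increments; reduction = 45 × €80 = €3,600, leaving €320.
Dmitri (€155,450): Childcare Subsidy: €155,450 is at or below the €207,700 threshold, so the full €3,920 applies.
Difference: |€320 − €3,920| = €3,600.

€3,600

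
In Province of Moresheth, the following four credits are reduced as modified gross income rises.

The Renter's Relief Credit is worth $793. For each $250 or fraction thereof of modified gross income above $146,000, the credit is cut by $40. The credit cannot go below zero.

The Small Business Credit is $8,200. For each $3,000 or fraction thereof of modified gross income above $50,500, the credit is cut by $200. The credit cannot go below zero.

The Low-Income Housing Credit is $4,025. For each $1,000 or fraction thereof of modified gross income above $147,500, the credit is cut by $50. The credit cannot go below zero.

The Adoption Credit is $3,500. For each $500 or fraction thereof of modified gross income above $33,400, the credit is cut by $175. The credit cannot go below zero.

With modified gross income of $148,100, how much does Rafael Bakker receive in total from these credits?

$6,008

Renter's Relief Credit: income exceeds $146,000 by $2,100, which is 9 full-or-partial $250 increments; reduction = 9 × $40 = $360, leaving $433.
Small Business Credit: income exceeds $50,500 by $97,600, which is 33 full-or-partial $3,000 increments; reduction = 33 × $200 = $6,600, leaving $1,600.
Low-Income Housing Credit: income exceeds $147,500 by $600, which is 1 full-or-partial $1,000 increment; reduction = 1 × $50 = $50, leaving $3,975.
Adoption Credit: income exceeds $33,400 by $114,700 → 230 increments × $175 = $40,250 ≥ base, so the credit is $0.
Total: $433 + $1,600 + $3,975 + $0 = $6,008.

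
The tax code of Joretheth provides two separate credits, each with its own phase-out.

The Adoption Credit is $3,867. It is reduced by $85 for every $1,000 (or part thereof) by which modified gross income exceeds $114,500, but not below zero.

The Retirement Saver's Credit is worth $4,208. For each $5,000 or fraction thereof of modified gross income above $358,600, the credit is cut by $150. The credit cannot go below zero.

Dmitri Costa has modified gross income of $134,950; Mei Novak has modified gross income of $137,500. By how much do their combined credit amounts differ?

$170

Dmitri ($134,950): Adoption Credit: income exceeds $114,500 by $20,450, which is 21 full-or-partial $1,000 increments; reduction = 21 × $85 = $1,785, leaving $2,082. Retirement Saver's Credit: $134,950 is at or below the $358,600 threshold, so the full $4,208 applies. total $2,082 + $4,208 = $6,290
Mei ($137,500): Adoption Credit: income exceeds $114,500 by $23,000, which is 23 full-or-partial $1,000 increments; reduction = 23 × $85 = $1,955, leaving $1,912. Retirement Saver's Credit: $137,500 is at or below the $358,600 threshold, so the full $4,208 applies. total $1,912 + $4,208 = $6,120
Difference: |$6,290 − $6,120| = $170.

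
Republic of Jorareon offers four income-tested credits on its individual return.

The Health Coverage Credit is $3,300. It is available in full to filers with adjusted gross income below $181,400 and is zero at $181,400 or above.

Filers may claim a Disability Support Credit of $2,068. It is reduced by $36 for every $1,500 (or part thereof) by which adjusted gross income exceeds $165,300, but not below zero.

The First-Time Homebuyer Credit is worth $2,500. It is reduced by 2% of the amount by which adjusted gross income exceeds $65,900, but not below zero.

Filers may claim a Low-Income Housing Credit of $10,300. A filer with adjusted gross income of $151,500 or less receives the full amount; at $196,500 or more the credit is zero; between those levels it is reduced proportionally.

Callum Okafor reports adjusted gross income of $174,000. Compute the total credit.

$10,640

Health Coverage Credit: $174,000 is below the $181,400 cutoff, so the full $3,300 applies.
Disability Support Credit: income exceeds $165,300 by $8,700, which is 6 full-or-partial $1,500 increments; reduction = 6 × $36 = $216, leaving $1,852.
First-Time Homebuyer Credit: 2% of the $108,100 excess over $65,900 is $2,162; credit = $2,500 − $2,162 = $338.
Low-Income Housing Credit: $174,000 is $22,500 into a $45,000 phase-out range, leaving 22,500/45,000 of the credit: $10,300 × 22,500/45,000 = $5,150.
Total: $3,300 + $1,852 + $338 + $5,150 = $10,640.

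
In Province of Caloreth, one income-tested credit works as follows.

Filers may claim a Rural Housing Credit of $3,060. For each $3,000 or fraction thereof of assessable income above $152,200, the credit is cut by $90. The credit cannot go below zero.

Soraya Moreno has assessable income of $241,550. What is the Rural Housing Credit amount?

Rural Housing Credit: income exceeds $152,200 by $89,350, which is 30 full-or-partial $3,000 increments; reduction = 30 × $90 = $2,700, leaving $360.

$360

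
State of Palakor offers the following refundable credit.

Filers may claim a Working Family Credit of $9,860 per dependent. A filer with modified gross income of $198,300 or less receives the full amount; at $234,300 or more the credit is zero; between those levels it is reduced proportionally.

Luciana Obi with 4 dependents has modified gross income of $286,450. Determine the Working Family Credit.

Working Family Credit: base = 4 × $9,860 = $39,440. $286,450 is at or above $234,300, so the credit is $0.

$0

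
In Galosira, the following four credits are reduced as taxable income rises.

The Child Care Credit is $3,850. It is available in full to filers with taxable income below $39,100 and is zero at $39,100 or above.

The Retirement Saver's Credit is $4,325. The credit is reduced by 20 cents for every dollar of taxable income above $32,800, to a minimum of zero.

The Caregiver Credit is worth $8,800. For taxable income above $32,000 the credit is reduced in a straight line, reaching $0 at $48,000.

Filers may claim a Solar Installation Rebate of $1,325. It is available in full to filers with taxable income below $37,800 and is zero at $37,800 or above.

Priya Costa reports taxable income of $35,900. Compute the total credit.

Child Care Credit: $35,900 is below the $39,100 cutoff, so the full $3,850 applies.
Retirement Saver's Credit: 20% of the $3,100 excess over $32,800 is $620; credit = $4,325 − $620 = $3,705.
Caregiver Credit: $35,900 is $3,900 into a $16,000 phase-out range, leaving 12,100/16,000 of the credit: $8,800 × 12,100/16,000 = $6,655.
Solar Installation Rebate: $35,900 is below the $37,800 cutoff, so the full $1,325 applies.
Total: $3,850 + $3,705 + $6,655 + $1,325 = $15,535.

$15,535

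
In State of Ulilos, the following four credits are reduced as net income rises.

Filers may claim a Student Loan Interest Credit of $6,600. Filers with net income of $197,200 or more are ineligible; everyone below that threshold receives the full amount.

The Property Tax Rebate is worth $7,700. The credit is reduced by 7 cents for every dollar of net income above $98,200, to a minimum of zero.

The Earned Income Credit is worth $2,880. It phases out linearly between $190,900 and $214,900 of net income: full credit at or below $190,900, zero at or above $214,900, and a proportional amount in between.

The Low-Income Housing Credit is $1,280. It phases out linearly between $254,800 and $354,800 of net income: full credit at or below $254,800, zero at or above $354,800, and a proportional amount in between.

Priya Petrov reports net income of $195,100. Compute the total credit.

$11,173

Student Loan Interest Credit: $195,100 is below the $197,200 cutoff, so the full $6,600 applies.
Property Tax Rebate: 7% of the $96,900 excess over $98,200 is $6,783; credit = $7,700 − $6,783 = $917.
Earned Income Credit: $195,100 is $4,200 into a $24,000 phase-out range, leaving 19,800/24,000 of the credit: $2,880 × 19,800/24,000 = $2,376.
Low-Income Housing Credit: $195,100 is at or below the $254,800 threshold, so the full $1,280 applies.
Total: $6,600 + $917 + $2,376 + $1,280 = $11,173.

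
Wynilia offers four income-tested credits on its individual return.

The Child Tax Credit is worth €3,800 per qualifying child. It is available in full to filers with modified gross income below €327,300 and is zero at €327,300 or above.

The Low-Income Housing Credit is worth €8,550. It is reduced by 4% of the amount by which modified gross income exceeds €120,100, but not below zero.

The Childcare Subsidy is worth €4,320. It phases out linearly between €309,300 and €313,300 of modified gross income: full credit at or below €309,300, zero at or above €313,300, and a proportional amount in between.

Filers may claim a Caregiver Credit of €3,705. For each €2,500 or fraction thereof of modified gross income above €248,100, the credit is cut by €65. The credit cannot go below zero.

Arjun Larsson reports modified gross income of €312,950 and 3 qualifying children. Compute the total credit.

€14,629

Child Tax Credit: base = 3 × €3,800 = €11,400. €312,950 is below the €327,300 cutoff, so the full €11,400 applies.
Low-Income Housing Credit: 4% of the €192,850 excess over €120,100 is €7,714; credit = €8,550 − €7,714 = €836.
Childcare Subsidy: €312,950 is €3,650 into a €4,000 phase-out range, leaving 350/4,000 of the credit: €4,320 × 350/4,000 = €378.
Caregiver Credit: income exceeds €248,100 by €64,850, which is 26 full-or-partial €2,500 increments; reduction = 26 × €65 = €1,690, leaving €2,015.
Total: €11,400 + €836 + €378 + €2,015 = €14,629.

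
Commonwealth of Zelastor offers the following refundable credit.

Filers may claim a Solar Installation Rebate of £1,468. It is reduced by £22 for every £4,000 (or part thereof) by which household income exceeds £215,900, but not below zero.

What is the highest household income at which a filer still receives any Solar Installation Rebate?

£479,900

After 66 increments the reduction is 66 × £22 = £1,452, leaving £16; one more increment wipes it out. Increment 66 ends at excess 66 × £4,000 = £264,000, so the highest qualifying income is £215,900 + £264,000 = £479,900.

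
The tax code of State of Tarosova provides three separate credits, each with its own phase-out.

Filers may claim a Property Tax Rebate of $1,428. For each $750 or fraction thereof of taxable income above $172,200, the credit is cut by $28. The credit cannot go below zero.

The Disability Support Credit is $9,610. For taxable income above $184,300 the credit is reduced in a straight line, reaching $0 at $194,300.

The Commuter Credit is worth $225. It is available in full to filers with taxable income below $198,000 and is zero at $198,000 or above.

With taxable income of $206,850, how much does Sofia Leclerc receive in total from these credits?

$112

Property Tax Rebate: income exceeds $172,200 by $34,650, which is 47 full-or-partial $750 increments; reduction = 47 × $28 = $1,316, leaving $112.
Disability Support Credit: $206,850 is at or above $194,300, so the credit is $0.
Commuter Credit: $206,850 meets or exceeds the $198,000 cutoff, so the credit is $0.
Total: $112 + $0 + $0 = $112.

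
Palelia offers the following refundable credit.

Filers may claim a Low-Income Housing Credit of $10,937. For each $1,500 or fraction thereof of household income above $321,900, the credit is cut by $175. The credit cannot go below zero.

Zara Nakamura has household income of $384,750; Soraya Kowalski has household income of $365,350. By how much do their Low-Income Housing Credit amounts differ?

$2,275

Zara ($384,750): Low-Income Housing Credit: income exceeds $321,900 by $62,850, which is 42 full-or-partial $1,500 increments; reduction = 42 × $175 = $7,350, leaving $3,587.
Soraya ($365,350): Low-Income Housing Credit: income exceeds $321,900 by $43,450, which is 29 full-or-partial $1,500 increments; reduction = 29 × $175 = $5,075, leaving $5,862.
Difference: |$3,587 − $5,862| = $2,275.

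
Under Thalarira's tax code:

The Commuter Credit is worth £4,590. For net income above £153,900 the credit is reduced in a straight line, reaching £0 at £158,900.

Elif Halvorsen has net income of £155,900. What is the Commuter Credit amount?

Commuter Credit: £155,900 is £2,000 into a £5,000 phase-out range, leaving 3,000/5,000 of the credit: £4,590 × 3,000/5,000 = £2,754.

£2,754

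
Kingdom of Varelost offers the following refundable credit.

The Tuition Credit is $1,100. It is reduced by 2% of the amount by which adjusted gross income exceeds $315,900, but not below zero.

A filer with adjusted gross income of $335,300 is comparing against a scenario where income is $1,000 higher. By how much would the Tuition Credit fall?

$20

At $335,300 — 2% of the $19,400 excess over $315,900 is $388; credit = $1,100 − $388 = $712.
At $336,300 — 2% of the $20,400 excess over $315,900 is $408; credit = $1,100 − $408 = $692.
Lost: $712 − $692 = $20.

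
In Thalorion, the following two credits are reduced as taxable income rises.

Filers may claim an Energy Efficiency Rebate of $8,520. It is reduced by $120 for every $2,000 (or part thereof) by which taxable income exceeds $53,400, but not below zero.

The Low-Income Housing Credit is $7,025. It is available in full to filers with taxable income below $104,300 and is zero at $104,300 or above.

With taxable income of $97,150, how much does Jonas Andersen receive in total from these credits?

Energy Efficiency Rebate: income exceeds $53,400 by $43,750, which is 22 full-or-partial $2,000 increments; reduction = 22 × $120 = $2,640, leaving $5,880.
Low-Income Housing Credit: $97,150 is below the $104,300 cutoff, so the full $7,025 applies.
Total: $5,880 + $7,025 = $12,905.

$12,905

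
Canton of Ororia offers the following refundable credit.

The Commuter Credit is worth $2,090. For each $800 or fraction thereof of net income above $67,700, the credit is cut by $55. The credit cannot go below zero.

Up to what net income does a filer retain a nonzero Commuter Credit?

After 37 increments the reduction is 37 × $55 = $2,035, leaving $55; one more increment wipes it out. Increment 37 ends at excess 37 × $800 = $29,600, so the highest qualifying income is $67,700 + $29,600 = $97,300.

$97,300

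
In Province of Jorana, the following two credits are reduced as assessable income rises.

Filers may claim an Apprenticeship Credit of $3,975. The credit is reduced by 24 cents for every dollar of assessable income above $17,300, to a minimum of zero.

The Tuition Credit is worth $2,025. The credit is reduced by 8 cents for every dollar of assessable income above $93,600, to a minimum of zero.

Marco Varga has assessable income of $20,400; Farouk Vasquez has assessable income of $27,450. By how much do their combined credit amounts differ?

$1,692

Marco ($20,400): Apprenticeship Credit: 24% of the $3,100 excess over $17,300 is $744; credit = $3,975 − $744 = $3,231. Tuition Credit: $20,400 is at or below the $93,600 threshold, so the full $2,025 applies. total $3,231 + $2,025 = $5,256
Farouk ($27,450): Apprenticeship Credit: 24% of the $10,150 excess over $17,300 is $2,436; credit = $3,975 − $2,436 = $1,539. Tuition Credit: $27,450 is at or below the $93,600 threshold, so the full $2,025 applies. total $1,539 + $2,025 = $3,564
Difference: |$5,256 − $3,564| = $1,692.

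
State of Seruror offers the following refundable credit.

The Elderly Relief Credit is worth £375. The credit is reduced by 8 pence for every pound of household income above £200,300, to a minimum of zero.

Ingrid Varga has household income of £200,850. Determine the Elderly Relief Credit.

Elderly Relief Credit: 8% of the £550 excess over £200,300 is £44; credit = £375 − £44 = £331.

£331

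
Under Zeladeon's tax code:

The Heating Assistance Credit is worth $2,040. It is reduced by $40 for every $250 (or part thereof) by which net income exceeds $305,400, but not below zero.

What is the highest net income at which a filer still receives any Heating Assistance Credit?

$317,900

After 50 increments the reduction is 50 × $40 = $2,000, leaving $40; one more increment wipes it out. Increment 50 ends at excess 50 × $250 = $12,500, so the highest qualifying income is $305,400 + $12,500 = $317,900.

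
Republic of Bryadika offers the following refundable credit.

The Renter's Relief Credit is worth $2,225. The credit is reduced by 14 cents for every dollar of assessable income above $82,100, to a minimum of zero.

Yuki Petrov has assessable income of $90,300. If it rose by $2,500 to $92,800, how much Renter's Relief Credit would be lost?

At $90,300 — 14% of the $8,200 excess over $82,100 is $1,148; credit = $2,225 − $1,148 = $1,077.
At $92,800 — 14% of the $10,700 excess over $82,100 is $1,498; credit = $2,225 − $1,498 = $727.
Lost: $1,077 − $727 = $350.

$350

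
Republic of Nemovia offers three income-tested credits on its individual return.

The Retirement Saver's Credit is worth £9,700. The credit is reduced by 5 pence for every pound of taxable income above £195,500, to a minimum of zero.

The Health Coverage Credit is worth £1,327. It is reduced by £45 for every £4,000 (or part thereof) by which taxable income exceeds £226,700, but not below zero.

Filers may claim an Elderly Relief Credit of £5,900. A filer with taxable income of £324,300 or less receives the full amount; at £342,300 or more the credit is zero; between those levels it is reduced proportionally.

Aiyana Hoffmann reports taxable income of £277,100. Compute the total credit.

£12,262

Retirement Saver's Credit: 5% of the £81,600 excess over £195,500 is £4,080; credit = £9,700 − £4,080 = £5,620.
Health Coverage Credit: income exceeds £226,700 by £50,400, which is 13 full-or-partial £4,000 increments; reduction = 13 × £45 = £585, leaving £742.
Elderly Relief Credit: £277,100 is at or below the £324,300 threshold, so the full £5,900 applies.
Total: £5,620 + £742 + £5,900 = £12,262.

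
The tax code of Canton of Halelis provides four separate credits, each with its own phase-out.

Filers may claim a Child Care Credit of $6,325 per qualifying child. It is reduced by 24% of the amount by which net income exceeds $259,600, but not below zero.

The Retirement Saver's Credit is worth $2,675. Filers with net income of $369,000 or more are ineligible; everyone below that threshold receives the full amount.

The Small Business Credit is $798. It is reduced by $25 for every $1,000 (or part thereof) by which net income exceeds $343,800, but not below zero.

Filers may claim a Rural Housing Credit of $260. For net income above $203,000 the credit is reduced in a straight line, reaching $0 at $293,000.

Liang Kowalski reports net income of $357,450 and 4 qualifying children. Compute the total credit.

$4,939

Child Care Credit: base = 4 × $6,325 = $25,300. 24% of the $97,850 excess over $259,600 is $23,484; credit = $25,300 − $23,484 = $1,816.
Retirement Saver's Credit: $357,450 is below the $369,000 cutoff, so the full $2,675 applies.
Small Business Credit: income exceeds $343,800 by $13,650, which is 14 full-or-partial $1,000 increments; reduction = 14 × $25 = $350, leaving $448.
Rural Housing Credit: $357,450 is at or above $293,000, so the credit is $0.
Total: $1,816 + $2,675 + $448 + $0 = $4,939.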